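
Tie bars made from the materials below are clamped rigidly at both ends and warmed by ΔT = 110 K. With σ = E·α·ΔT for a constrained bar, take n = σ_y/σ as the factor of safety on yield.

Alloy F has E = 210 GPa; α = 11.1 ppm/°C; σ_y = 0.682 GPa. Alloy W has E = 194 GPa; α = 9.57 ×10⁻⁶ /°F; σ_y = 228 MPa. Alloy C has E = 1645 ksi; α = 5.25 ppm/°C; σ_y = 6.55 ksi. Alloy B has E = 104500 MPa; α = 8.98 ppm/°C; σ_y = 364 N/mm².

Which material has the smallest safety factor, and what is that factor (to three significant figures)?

Per material, after unit conversion:
  alloy F: E = 210.0, α = 11.1, σ_y = 682.0 → σ = 256 MPa, n = 2.66
  alloy W: E = 194.0, α = 17.2, σ_y = 228.0 → σ = 368 MPa, n = 0.620
  alloy C: E = 11.34, α = 5.25, σ_y = 45.16 → σ = 6.55 MPa, n = 6.89
  alloy B: E = 104.5, α = 8.98, σ_y = 364.0 → σ = 103 MPa, n = 3.53
The minimum is alloy W at n = 0.620.

alloy W, n = 0.620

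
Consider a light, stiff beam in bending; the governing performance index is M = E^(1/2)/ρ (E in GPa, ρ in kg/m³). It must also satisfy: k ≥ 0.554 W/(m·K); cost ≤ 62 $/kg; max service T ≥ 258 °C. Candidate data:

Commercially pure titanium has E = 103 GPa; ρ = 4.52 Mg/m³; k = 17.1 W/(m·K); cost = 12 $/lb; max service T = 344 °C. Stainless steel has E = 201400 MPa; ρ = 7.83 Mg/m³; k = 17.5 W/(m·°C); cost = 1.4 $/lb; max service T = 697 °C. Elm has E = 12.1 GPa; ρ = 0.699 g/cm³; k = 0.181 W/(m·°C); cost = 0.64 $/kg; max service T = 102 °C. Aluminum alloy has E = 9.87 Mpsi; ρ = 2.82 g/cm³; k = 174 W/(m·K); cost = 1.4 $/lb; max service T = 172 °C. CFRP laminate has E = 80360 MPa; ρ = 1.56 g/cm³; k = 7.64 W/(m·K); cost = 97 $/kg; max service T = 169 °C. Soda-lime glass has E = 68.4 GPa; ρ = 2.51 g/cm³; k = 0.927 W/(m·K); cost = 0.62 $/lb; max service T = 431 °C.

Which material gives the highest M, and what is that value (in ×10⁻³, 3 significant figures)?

soda-lime glass, M = 3.29×10⁻³

Screen on constraints: k ≥ 0.554 W/(m·K); cost ≤ 62 $/kg; max service T ≥ 258 °C. Survivors: commercially pure titanium, stainless steel, soda-lime glass.
Putting every candidate on a common basis:
  commercially pure titanium: E = 103.0 GPa, ρ = 4520 kg/m³
  stainless steel: E = 201.4 GPa, ρ = 7830 kg/m³
  soda-lime glass: E = 68.40 GPa, ρ = 2510 kg/m³
  soda-lime glass: M = 3.29×10⁻³
  commercially pure titanium: M = 2.25×10⁻³
  stainless steel: M = 1.81×10⁻³
Soda-lime glass ranks first.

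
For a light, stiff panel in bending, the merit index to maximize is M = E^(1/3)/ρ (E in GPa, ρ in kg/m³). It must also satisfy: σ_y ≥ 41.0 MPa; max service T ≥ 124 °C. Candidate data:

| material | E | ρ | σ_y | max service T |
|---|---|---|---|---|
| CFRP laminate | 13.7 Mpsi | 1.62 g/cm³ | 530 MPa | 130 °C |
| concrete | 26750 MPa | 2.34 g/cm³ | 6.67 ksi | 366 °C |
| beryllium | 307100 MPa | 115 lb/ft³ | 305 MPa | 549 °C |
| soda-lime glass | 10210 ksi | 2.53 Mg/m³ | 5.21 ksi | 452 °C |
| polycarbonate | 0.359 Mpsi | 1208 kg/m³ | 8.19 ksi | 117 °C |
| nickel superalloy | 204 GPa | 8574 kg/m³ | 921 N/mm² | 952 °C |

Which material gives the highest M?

Screen on constraints: σ_y ≥ 41.0 MPa; max service T ≥ 124 °C. Survivors: CFRP laminate, concrete, beryllium, nickel superalloy.
After converting to SI:
  CFRP laminate: E = 94.46 GPa, ρ = 1620 kg/m³
  concrete: E = 26.75 GPa, ρ = 2340 kg/m³
  beryllium: E = 307.1 GPa, ρ = 1842 kg/m³
  nickel superalloy: E = 204.0 GPa, ρ = 8574 kg/m³
  beryllium: M = 3.66×10⁻³
  CFRP laminate: M = 2.81×10⁻³
  concrete: M = 1.28×10⁻³
  nickel superalloy: M = 0.687×10⁻³
Beryllium ranks first.

beryllium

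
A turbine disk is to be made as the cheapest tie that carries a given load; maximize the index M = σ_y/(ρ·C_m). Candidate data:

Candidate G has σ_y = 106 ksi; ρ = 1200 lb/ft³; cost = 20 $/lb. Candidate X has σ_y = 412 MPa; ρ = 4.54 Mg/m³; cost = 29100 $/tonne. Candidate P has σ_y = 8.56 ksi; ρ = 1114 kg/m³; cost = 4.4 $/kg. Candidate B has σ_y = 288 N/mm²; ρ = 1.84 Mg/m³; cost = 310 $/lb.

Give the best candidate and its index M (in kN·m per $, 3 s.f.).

In SI units:
  candidate G: σ_y = 730.8 MPa, ρ = 19220 kg/m³, cost = 44.09 $/kg
  candidate X: σ_y = 412.0 MPa, ρ = 4540 kg/m³, cost = 29.10 $/kg
  candidate P: σ_y = 59.02 MPa, ρ = 1114 kg/m³, cost = 4.400 $/kg
  candidate B: σ_y = 288.0 MPa, ρ = 1840 kg/m³, cost = 683.4 $/kg
  candidate P: M = 12.0 kN·m per $
  candidate X: M = 3.12 kN·m per $
  candidate G: M = 0.862 kN·m per $
  candidate B: M = 0.229 kN·m per $
Candidate P has the largest M.

candidate P, M = 12.0 kN·m per $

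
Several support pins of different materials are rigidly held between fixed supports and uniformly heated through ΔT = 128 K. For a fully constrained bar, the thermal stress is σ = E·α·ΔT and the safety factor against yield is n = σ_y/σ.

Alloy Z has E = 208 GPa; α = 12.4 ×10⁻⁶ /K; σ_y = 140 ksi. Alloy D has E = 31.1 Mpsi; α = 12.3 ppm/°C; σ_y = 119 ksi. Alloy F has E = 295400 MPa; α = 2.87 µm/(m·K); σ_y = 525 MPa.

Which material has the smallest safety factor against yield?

In consistent units (E in GPa, α in ×10⁻⁶/K, σ_y in MPa):
  alloy Z: E = 208.0, α = 12.4, σ_y = 965.3 → σ = 330 MPa, n = 2.92
  alloy D: E = 214.4, α = 12.3, σ_y = 820.5 → σ = 338 MPa, n = 2.43
  alloy F: E = 295.4, α = 2.87, σ_y = 525.0 → σ = 109 MPa, n = 4.84
Alloy D has the lowest safety factor, n = 2.43.

alloy D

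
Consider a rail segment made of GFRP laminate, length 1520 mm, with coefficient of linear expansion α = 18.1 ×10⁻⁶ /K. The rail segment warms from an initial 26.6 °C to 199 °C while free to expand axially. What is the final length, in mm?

ΔT = 199 − 26.6 = 172.4 K.
ΔL = α·L₀·ΔT = 18.1×10⁻⁶ × 1520 mm × 172.4 K = 4.74 mm.
L = L₀ + ΔL = 1520 + 4.74 = 1524.7 mm.

1524.7 mm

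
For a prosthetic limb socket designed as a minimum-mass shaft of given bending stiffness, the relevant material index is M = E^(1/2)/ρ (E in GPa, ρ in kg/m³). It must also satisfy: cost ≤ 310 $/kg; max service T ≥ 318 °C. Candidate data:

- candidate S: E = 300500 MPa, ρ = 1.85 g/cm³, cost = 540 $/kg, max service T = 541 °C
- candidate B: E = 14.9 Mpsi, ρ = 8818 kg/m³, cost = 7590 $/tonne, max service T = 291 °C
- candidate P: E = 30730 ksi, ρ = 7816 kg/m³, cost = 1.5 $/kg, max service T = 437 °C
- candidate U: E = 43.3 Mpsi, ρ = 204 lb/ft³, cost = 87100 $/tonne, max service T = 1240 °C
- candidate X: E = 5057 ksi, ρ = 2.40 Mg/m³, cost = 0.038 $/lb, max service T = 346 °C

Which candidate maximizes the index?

candidate U

Screen on constraints: cost ≤ 310 $/kg; max service T ≥ 318 °C. Survivors: candidate P, candidate U, candidate X.
After converting to SI:
  candidate P: E = 211.9 GPa, ρ = 7816 kg/m³
  candidate U: E = 298.5 GPa, ρ = 3268 kg/m³
  candidate X: E = 34.87 GPa, ρ = 2400 kg/m³
  candidate U: M = 5.29×10⁻³
  candidate X: M = 2.46×10⁻³
  candidate P: M = 1.86×10⁻³
The maximum is for candidate U.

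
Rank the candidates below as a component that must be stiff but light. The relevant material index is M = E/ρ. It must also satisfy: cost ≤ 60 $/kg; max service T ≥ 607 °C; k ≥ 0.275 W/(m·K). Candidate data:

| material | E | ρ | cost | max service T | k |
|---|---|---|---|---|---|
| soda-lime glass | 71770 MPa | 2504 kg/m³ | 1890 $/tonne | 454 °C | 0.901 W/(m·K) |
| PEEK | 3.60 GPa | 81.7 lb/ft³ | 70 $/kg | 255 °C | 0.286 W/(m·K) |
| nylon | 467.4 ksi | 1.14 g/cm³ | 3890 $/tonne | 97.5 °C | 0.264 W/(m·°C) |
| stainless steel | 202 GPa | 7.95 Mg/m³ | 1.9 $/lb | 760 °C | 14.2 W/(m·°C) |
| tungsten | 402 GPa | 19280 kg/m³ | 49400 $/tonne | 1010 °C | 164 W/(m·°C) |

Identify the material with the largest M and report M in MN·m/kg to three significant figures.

Screen on constraints: cost ≤ 60 $/kg; max service T ≥ 607 °C; k ≥ 0.275 W/(m·K). Survivors: stainless steel, tungsten.
After converting to SI:
  stainless steel: E = 202.0 GPa, ρ = 7950 kg/m³
  tungsten: E = 402.0 GPa, ρ = 19280 kg/m³
  stainless steel: M = 25.4 MN·m/kg
  tungsten: M = 20.9 MN·m/kg
Highest index: stainless steel.

stainless steel, M = 25.4 MN·m/kg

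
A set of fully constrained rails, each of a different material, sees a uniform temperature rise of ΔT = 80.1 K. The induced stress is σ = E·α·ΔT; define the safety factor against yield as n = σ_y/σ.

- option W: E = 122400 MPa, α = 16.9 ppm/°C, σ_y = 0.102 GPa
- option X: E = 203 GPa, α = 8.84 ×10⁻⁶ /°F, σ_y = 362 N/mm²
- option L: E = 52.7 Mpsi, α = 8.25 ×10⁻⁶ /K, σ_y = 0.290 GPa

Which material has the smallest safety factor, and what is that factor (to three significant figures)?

With everything in SI (GPa, ×10⁻⁶/K, MPa):
  option W: E = 122.4, α = 16.9, σ_y = 102.0 → σ = 166 MPa, n = 0.616
  option X: E = 203.0, α = 15.9, σ_y = 362.0 → σ = 259 MPa, n = 1.40
  option L: E = 363.4, α = 8.25, σ_y = 290.0 → σ = 240 MPa, n = 1.21
Smallest n: option W with n = 0.616.

option W, n = 0.616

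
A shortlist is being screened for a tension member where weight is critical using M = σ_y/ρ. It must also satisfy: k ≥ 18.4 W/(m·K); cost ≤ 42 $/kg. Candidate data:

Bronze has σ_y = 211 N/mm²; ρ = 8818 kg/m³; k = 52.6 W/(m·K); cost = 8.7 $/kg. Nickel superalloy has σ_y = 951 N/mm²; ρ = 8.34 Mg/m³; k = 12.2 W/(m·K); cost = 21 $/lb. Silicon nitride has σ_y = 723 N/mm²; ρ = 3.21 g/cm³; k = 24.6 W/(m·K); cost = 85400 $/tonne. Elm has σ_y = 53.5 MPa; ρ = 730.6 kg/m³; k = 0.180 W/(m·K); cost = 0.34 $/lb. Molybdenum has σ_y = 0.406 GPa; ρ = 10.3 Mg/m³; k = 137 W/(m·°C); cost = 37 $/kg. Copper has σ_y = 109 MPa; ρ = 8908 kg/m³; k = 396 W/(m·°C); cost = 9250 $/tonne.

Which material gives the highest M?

Screen on constraints: k ≥ 18.4 W/(m·K); cost ≤ 42 $/kg. Survivors: bronze, molybdenum, copper.
Convert each candidate to consistent units, then evaluate M:
  bronze: σ_y = 211.0 MPa, ρ = 8818 kg/m³
  molybdenum: σ_y = 406.0 MPa, ρ = 10300 kg/m³
  copper: σ_y = 109.0 MPa, ρ = 8908 kg/m³
  molybdenum: M = 39.4 kN·m/kg
  bronze: M = 23.9 kN·m/kg
  copper: M = 12.2 kN·m/kg
Highest index: molybdenum.

molybdenum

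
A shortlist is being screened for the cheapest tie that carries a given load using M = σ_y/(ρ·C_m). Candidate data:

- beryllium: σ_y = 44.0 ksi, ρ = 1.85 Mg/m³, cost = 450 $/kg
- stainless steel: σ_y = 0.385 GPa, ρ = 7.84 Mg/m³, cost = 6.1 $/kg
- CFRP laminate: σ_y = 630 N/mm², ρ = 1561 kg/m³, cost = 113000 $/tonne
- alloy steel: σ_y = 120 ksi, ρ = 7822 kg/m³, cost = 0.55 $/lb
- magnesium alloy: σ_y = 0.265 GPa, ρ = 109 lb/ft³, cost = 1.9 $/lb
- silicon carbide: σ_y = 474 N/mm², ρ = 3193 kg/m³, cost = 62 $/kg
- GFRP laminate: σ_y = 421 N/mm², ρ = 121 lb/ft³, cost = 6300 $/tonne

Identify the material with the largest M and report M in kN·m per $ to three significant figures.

In SI units:
  beryllium: σ_y = 303.4 MPa, ρ = 1850 kg/m³, cost = 450.0 $/kg
  stainless steel: σ_y = 385.0 MPa, ρ = 7840 kg/m³, cost = 6.100 $/kg
  CFRP laminate: σ_y = 630.0 MPa, ρ = 1561 kg/m³, cost = 113.0 $/kg
  alloy steel: σ_y = 827.4 MPa, ρ = 7822 kg/m³, cost = 1.213 $/kg
  magnesium alloy: σ_y = 265.0 MPa, ρ = 1746 kg/m³, cost = 4.189 $/kg
  silicon carbide: σ_y = 474.0 MPa, ρ = 3193 kg/m³, cost = 62.00 $/kg
  GFRP laminate: σ_y = 421.0 MPa, ρ = 1938 kg/m³, cost = 6.300 $/kg
  alloy steel: M = 87.2 kN·m per $
  magnesium alloy: M = 36.2 kN·m per $
  GFRP laminate: M = 34.5 kN·m per $
  stainless steel: M = 8.05 kN·m per $
  CFRP laminate: M = 3.57 kN·m per $
  silicon carbide: M = 2.39 kN·m per $
  beryllium: M = 0.364 kN·m per $
Alloy steel ranks first.

alloy steel, M = 87.2 kN·m per $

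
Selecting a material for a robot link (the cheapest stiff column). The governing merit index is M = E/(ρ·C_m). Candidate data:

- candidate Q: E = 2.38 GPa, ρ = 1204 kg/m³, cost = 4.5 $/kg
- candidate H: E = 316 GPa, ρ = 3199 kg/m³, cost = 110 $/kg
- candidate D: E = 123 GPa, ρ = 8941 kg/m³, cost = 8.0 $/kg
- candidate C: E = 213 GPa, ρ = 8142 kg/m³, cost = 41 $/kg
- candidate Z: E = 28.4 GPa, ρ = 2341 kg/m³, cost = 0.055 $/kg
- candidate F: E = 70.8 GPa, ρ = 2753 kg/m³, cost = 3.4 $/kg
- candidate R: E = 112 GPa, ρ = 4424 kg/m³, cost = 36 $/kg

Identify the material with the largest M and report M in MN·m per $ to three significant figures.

candidate Z, M = 221 MN·m per $

Per-candidate index values:
  candidate Z: M = 221 MN·m per $
  candidate F: M = 7.56 MN·m per $
  candidate D: M = 1.72 MN·m per $
  candidate H: M = 0.898 MN·m per $
  candidate R: M = 0.703 MN·m per $
  candidate C: M = 0.638 MN·m per $
  candidate Q: M = 0.439 MN·m per $
Candidate Z has the largest M.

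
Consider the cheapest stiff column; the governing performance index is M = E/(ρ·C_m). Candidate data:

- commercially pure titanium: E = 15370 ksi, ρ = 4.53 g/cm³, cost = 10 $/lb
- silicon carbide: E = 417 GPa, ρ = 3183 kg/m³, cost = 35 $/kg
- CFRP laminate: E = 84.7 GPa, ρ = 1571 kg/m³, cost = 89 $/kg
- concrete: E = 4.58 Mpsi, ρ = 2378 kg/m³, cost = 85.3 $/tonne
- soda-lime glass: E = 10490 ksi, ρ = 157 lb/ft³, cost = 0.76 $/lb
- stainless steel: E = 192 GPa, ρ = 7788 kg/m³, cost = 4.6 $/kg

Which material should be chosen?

concrete

Normalizing units and computing the index:
  commercially pure titanium: E = 106.0 GPa, ρ = 4530 kg/m³, cost = 22.05 $/kg
  silicon carbide: E = 417.0 GPa, ρ = 3183 kg/m³, cost = 35.00 $/kg
  CFRP laminate: E = 84.70 GPa, ρ = 1571 kg/m³, cost = 89.00 $/kg
  concrete: E = 31.58 GPa, ρ = 2378 kg/m³, cost = 0.08530 $/kg
  soda-lime glass: E = 72.33 GPa, ρ = 2515 kg/m³, cost = 1.675 $/kg
  stainless steel: E = 192.0 GPa, ρ = 7788 kg/m³, cost = 4.600 $/kg
  concrete: M = 156 MN·m per $
  soda-lime glass: M = 17.2 MN·m per $
  stainless steel: M = 5.36 MN·m per $
  silicon carbide: M = 3.74 MN·m per $
  commercially pure titanium: M = 1.06 MN·m per $
  CFRP laminate: M = 0.606 MN·m per $
Concrete ranks first.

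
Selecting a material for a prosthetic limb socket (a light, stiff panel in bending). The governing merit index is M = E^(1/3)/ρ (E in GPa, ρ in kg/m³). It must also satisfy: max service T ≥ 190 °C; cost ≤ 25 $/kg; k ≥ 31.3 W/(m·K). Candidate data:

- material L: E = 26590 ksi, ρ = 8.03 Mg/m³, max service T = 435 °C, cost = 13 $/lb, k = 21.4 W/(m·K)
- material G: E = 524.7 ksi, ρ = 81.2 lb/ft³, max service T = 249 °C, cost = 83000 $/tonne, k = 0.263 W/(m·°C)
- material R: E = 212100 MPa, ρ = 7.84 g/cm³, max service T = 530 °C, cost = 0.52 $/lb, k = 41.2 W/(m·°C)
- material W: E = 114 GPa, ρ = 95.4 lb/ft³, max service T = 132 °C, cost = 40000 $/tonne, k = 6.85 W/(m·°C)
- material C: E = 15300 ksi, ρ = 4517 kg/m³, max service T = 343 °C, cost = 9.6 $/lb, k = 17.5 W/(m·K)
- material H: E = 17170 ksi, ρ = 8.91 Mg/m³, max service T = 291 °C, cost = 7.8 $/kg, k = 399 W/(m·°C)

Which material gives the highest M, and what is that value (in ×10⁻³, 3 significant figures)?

material R, M = 0.761×10⁻³

Screen on constraints: max service T ≥ 190 °C; cost ≤ 25 $/kg; k ≥ 31.3 W/(m·K). Survivors: material R, material H.
Putting every candidate on a common basis:
  material R: E = 212.1 GPa, ρ = 7840 kg/m³
  material H: E = 118.4 GPa, ρ = 8910 kg/m³
  material R: M = 0.761×10⁻³
  material H: M = 0.551×10⁻³
The maximum is for material R.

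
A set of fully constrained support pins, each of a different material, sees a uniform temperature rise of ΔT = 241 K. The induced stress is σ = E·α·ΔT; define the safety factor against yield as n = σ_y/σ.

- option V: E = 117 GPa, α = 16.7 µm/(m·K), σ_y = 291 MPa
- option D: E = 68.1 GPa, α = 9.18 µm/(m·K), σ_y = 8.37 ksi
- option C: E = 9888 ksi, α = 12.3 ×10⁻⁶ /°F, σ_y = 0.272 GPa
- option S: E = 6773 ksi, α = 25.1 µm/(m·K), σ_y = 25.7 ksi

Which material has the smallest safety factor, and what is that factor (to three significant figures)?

Converting E to GPa, α to ×10⁻⁶/K, σ_y to MPa, then σ and n for each:
  option V: E = 117.0, α = 16.7, σ_y = 291.0 → σ = 471 MPa, n = 0.618
  option D: E = 68.10, α = 9.18, σ_y = 57.71 → σ = 151 MPa, n = 0.383
  option C: E = 68.18, α = 22.1, σ_y = 272.0 → σ = 364 MPa, n = 0.748
  option S: E = 46.70, α = 25.1, σ_y = 177.2 → σ = 282 MPa, n = 0.627
Smallest n: option D with n = 0.383.

option D, n = 0.383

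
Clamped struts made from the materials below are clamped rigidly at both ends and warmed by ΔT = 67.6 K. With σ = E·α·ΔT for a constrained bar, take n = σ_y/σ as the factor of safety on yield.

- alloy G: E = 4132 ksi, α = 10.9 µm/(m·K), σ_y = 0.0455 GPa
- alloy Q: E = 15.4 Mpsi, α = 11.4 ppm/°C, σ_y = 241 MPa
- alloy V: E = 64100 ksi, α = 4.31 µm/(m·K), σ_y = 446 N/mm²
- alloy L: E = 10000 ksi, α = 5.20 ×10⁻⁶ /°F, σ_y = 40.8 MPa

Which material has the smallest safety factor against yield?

Per material, after unit conversion:
  alloy G: E = 28.49, α = 10.9, σ_y = 45.50 → σ = 21.0 MPa, n = 2.17
  alloy Q: E = 106.2, α = 11.4, σ_y = 241.0 → σ = 81.8 MPa, n = 2.95
  alloy V: E = 442.0, α = 4.31, σ_y = 446.0 → σ = 129 MPa, n = 3.46
  alloy L: E = 68.95, α = 9.36, σ_y = 40.80 → σ = 43.6 MPa, n = 0.935
The minimum is alloy L at n = 0.935.

alloy L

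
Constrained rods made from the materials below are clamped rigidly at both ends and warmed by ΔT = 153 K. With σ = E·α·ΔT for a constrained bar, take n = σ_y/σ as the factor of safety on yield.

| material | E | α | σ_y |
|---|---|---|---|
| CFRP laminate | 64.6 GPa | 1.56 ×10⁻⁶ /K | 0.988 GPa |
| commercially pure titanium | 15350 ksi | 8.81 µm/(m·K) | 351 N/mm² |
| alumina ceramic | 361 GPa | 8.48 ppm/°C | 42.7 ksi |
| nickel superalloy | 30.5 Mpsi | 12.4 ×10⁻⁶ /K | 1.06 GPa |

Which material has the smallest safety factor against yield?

With everything in SI (GPa, ×10⁻⁶/K, MPa):
  CFRP laminate: E = 64.60, α = 1.56, σ_y = 988.0 → σ = 15.4 MPa, n = 64.1
  commercially pure titanium: E = 105.8, α = 8.81, σ_y = 351.0 → σ = 143 MPa, n = 2.46
  alumina ceramic: E = 361.0, α = 8.48, σ_y = 294.4 → σ = 468 MPa, n = 0.629
  nickel superalloy: E = 210.3, α = 12.4, σ_y = 1060 → σ = 399 MPa, n = 2.66
Smallest n: alumina ceramic with n = 0.629.

alumina ceramic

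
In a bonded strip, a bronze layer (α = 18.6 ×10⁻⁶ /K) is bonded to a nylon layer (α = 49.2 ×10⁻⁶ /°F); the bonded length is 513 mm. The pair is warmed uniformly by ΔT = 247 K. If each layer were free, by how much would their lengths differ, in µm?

nylon: α = 49.2×10⁻⁶/°F × 9/5 = 88.6×10⁻⁶/K.
Δα = |18.6 − 88.6|×10⁻⁶/K = 70.0×10⁻⁶/K.
ΔL_mismatch = Δα·L·ΔT = 70.0×10⁻⁶ × 513.0 mm × 247.0 K = 8860 µm.

8860 µm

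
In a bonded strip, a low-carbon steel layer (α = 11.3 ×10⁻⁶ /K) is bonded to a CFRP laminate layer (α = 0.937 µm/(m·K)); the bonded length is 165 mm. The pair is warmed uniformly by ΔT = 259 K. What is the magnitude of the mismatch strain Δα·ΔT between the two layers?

Δα = |11.3 − 0.937|×10⁻⁶/K = 10.4×10⁻⁶/K.
Mismatch strain = Δα·ΔT = 10.4×10⁻⁶ × 259.0 = 2.68×10⁻³.

2.68×10⁻³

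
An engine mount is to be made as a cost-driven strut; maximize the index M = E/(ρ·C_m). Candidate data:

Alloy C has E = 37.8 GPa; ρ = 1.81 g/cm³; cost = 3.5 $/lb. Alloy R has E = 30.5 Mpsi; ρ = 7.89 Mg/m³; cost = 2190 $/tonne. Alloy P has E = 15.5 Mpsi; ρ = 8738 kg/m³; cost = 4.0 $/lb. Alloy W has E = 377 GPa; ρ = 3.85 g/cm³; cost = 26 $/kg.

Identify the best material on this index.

In SI units:
  alloy C: E = 37.80 GPa, ρ = 1810 kg/m³, cost = 7.716 $/kg
  alloy R: E = 210.3 GPa, ρ = 7890 kg/m³, cost = 2.190 $/kg
  alloy P: E = 106.9 GPa, ρ = 8738 kg/m³, cost = 8.818 $/kg
  alloy W: E = 377.0 GPa, ρ = 3850 kg/m³, cost = 26.00 $/kg
  alloy R: M = 12.2 MN·m per $
  alloy W: M = 3.77 MN·m per $
  alloy C: M = 2.71 MN·m per $
  alloy P: M = 1.39 MN·m per $
Alloy R ranks first.

alloy R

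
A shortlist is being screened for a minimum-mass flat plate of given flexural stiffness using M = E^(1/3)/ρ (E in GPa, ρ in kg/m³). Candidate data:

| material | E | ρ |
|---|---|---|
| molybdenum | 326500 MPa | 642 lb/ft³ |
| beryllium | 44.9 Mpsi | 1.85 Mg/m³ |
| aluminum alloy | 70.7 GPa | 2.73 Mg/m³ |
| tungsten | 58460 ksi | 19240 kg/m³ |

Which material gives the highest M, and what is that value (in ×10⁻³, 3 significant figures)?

Convert each candidate to consistent units, then evaluate M:
  molybdenum: E = 326.5 GPa, ρ = 10280 kg/m³
  beryllium: E = 309.6 GPa, ρ = 1850 kg/m³
  aluminum alloy: E = 70.70 GPa, ρ = 2730 kg/m³
  tungsten: E = 403.1 GPa, ρ = 19240 kg/m³
  beryllium: M = 3.66×10⁻³
  aluminum alloy: M = 1.51×10⁻³
  molybdenum: M = 0.670×10⁻³
  tungsten: M = 0.384×10⁻³
Highest index: beryllium.

beryllium, M = 3.66×10⁻³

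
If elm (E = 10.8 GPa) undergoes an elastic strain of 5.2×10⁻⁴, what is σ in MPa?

σ = E·ε = 10800 MPa × 5.2×10⁻⁴ = 5.62 MPa.

5.62 MPa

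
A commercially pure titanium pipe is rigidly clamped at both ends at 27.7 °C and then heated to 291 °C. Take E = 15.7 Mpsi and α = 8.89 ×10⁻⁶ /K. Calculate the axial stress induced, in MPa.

253 MPa

E = 15.7 Mpsi = 108.2 GPa.
ΔT = 263.3 K. Constrained thermal stress σ = E·α·ΔT = 108.2×10³ MPa × 8.89×10⁻⁶ × 263.3 = 253 MPa (compressive).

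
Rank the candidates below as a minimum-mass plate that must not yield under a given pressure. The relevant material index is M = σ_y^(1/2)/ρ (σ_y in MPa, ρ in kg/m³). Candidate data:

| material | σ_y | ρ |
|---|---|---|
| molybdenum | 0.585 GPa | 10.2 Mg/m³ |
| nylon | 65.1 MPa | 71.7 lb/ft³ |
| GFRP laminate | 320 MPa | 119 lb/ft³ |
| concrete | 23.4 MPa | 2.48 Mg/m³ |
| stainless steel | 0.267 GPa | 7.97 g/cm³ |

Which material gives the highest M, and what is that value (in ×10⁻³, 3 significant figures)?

Convert each candidate to consistent units, then evaluate M:
  molybdenum: σ_y = 585.0 MPa, ρ = 10200 kg/m³
  nylon: σ_y = 65.10 MPa, ρ = 1149 kg/m³
  GFRP laminate: σ_y = 320.0 MPa, ρ = 1906 kg/m³
  concrete: σ_y = 23.40 MPa, ρ = 2480 kg/m³
  stainless steel: σ_y = 267.0 MPa, ρ = 7970 kg/m³
  GFRP laminate: M = 9.38×10⁻³
  nylon: M = 7.03×10⁻³
  molybdenum: M = 2.37×10⁻³
  stainless steel: M = 2.05×10⁻³
  concrete: M = 1.95×10⁻³
GFRP laminate ranks first.

GFRP laminate, M = 9.38×10⁻³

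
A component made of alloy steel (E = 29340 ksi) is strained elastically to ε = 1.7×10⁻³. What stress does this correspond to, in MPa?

E = 29340 ksi = 202.3 GPa.
σ = E·ε = 202300 MPa × 1.7×10⁻³ = 344 MPa.

344 MPa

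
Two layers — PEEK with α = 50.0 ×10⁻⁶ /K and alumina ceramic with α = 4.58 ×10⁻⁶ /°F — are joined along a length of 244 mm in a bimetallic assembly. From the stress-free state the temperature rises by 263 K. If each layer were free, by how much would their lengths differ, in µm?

alumina ceramic: α = 4.58×10⁻⁶/°F × 9/5 = 8.24×10⁻⁶/K.
Δα = |50.0 − 8.24|×10⁻⁶/K = 41.8×10⁻⁶/K.
ΔL_mismatch = Δα·L·ΔT = 41.8×10⁻⁶ × 244.0 mm × 263.0 K = 2680 µm.

2680 µm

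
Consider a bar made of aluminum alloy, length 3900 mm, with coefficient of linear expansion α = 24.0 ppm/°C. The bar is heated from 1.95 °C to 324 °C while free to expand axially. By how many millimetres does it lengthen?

30.1 mm

ΔT = 324 − 1.95 = 322.1 K.
ΔL = α·L₀·ΔT = 24.0×10⁻⁶ × 3900 mm × 322.1 K = 30.1 mm.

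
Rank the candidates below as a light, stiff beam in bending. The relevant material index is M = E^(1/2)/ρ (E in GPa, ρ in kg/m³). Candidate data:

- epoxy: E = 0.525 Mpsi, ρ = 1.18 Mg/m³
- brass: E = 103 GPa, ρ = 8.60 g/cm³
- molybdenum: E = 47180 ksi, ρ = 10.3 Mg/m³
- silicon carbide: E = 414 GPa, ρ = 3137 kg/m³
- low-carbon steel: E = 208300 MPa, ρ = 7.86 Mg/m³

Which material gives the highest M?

silicon carbide

After converting to SI:
  epoxy: E = 3.620 GPa, ρ = 1180 kg/m³
  brass: E = 103.0 GPa, ρ = 8600 kg/m³
  molybdenum: E = 325.3 GPa, ρ = 10300 kg/m³
  silicon carbide: E = 414.0 GPa, ρ = 3137 kg/m³
  low-carbon steel: E = 208.3 GPa, ρ = 7860 kg/m³
  silicon carbide: M = 6.49×10⁻³
  low-carbon steel: M = 1.84×10⁻³
  molybdenum: M = 1.75×10⁻³
  epoxy: M = 1.61×10⁻³
  brass: M = 1.18×10⁻³
The maximum is for silicon carbide.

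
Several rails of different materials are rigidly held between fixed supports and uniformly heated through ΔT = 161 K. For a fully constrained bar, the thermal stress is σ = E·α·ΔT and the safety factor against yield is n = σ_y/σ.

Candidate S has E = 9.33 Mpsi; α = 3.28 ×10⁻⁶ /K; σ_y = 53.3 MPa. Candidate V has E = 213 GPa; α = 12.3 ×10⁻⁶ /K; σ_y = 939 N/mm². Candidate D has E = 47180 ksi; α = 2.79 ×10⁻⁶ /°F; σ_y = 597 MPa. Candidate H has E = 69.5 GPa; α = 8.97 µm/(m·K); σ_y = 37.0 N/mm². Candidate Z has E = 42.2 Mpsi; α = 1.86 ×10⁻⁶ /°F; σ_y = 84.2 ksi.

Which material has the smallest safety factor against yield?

Converting E to GPa, α to ×10⁻⁶/K, σ_y to MPa, then σ and n for each:
  candidate S: E = 64.33, α = 3.28, σ_y = 53.30 → σ = 34.0 MPa, n = 1.57
  candidate V: E = 213.0, α = 12.3, σ_y = 939.0 → σ = 422 MPa, n = 2.23
  candidate D: E = 325.3, α = 5.02, σ_y = 597.0 → σ = 263 MPa, n = 2.27
  candidate H: E = 69.50, α = 8.97, σ_y = 37.00 → σ = 100 MPa, n = 0.369
  candidate Z: E = 291.0, α = 3.35, σ_y = 580.5 → σ = 157 MPa, n = 3.70
The minimum is candidate H at n = 0.369.

candidate H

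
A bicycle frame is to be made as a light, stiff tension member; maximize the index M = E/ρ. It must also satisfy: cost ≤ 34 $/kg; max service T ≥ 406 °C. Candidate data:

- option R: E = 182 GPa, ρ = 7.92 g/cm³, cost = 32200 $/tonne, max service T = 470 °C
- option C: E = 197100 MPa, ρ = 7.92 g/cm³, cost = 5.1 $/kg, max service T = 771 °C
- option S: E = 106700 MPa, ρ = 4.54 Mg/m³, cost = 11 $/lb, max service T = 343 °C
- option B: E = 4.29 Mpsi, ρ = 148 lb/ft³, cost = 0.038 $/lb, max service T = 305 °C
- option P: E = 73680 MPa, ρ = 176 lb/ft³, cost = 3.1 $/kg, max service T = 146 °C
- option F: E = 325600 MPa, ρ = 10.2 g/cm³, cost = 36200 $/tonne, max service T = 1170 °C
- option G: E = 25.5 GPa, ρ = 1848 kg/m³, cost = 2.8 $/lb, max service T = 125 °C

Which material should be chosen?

Screen on constraints: cost ≤ 34 $/kg; max service T ≥ 406 °C. Survivors: option R, option C.
After converting to SI:
  option R: E = 182.0 GPa, ρ = 7920 kg/m³
  option C: E = 197.1 GPa, ρ = 7920 kg/m³
  option C: M = 24.9 MN·m/kg
  option R: M = 23.0 MN·m/kg
Option C ranks first.

option C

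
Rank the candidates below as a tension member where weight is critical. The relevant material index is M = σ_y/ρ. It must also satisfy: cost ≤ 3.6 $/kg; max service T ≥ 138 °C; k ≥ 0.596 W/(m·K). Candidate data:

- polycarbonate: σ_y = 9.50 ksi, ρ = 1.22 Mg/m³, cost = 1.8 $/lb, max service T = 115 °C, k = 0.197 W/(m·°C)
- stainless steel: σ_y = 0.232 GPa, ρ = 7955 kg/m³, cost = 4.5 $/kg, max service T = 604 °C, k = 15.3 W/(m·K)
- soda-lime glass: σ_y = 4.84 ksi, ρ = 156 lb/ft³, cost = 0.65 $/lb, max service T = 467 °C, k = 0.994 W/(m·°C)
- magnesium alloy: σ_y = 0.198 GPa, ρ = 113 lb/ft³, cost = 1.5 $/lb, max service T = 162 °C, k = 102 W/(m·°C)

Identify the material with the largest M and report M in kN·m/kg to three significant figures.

magnesium alloy, M = 109 kN·m/kg

Screen on constraints: cost ≤ 3.6 $/kg; max service T ≥ 138 °C; k ≥ 0.596 W/(m·K). Survivors: soda-lime glass, magnesium alloy.
Convert each candidate to consistent units, then evaluate M:
  soda-lime glass: σ_y = 33.37 MPa, ρ = 2499 kg/m³
  magnesium alloy: σ_y = 198.0 MPa, ρ = 1810 kg/m³
  magnesium alloy: M = 109 kN·m/kg
  soda-lime glass: M = 13.4 kN·m/kg
Magnesium alloy has the largest M.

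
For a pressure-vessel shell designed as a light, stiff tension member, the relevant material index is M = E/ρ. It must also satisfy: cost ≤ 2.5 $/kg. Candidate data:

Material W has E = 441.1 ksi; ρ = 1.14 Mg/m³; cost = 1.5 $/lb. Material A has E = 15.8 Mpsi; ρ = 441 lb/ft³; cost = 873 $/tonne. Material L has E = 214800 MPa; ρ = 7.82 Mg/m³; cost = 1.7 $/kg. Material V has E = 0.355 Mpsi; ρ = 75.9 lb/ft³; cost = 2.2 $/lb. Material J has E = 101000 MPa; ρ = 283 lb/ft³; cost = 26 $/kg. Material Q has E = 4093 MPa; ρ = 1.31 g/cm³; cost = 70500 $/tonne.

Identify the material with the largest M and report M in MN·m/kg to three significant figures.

material L, M = 27.5 MN·m/kg

Screen on constraints: cost ≤ 2.5 $/kg. Survivors: material A, material L.
Convert each candidate to consistent units, then evaluate M:
  material A: E = 108.9 GPa, ρ = 7064 kg/m³
  material L: E = 214.8 GPa, ρ = 7820 kg/m³
  material L: M = 27.5 MN·m/kg
  material A: M = 15.4 MN·m/kg
Material L has the largest M.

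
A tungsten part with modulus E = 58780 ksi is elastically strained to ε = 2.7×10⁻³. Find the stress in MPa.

1090 MPa

E = 58780 ksi = 405.3 GPa.
σ = E·ε = 405300 MPa × 2.7×10⁻³ = 1090 MPa.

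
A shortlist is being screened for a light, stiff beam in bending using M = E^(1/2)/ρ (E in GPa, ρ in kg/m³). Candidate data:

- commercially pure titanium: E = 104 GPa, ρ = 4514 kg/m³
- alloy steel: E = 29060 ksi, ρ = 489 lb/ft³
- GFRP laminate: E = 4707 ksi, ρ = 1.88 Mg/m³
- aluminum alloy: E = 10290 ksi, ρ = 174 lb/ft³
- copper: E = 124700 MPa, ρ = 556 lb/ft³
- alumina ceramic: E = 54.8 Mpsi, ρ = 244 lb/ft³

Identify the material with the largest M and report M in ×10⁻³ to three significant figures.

alumina ceramic, M = 4.97×10⁻³

Convert each candidate to consistent units, then evaluate M:
  commercially pure titanium: E = 104.0 GPa, ρ = 4514 kg/m³
  alloy steel: E = 200.4 GPa, ρ = 7833 kg/m³
  GFRP laminate: E = 32.45 GPa, ρ = 1880 kg/m³
  aluminum alloy: E = 70.95 GPa, ρ = 2787 kg/m³
  copper: E = 124.7 GPa, ρ = 8906 kg/m³
  alumina ceramic: E = 377.8 GPa, ρ = 3909 kg/m³
  alumina ceramic: M = 4.97×10⁻³
  GFRP laminate: M = 3.03×10⁻³
  aluminum alloy: M = 3.02×10⁻³
  commercially pure titanium: M = 2.26×10⁻³
  alloy steel: M = 1.81×10⁻³
  copper: M = 1.25×10⁻³
Alumina ceramic ranks first.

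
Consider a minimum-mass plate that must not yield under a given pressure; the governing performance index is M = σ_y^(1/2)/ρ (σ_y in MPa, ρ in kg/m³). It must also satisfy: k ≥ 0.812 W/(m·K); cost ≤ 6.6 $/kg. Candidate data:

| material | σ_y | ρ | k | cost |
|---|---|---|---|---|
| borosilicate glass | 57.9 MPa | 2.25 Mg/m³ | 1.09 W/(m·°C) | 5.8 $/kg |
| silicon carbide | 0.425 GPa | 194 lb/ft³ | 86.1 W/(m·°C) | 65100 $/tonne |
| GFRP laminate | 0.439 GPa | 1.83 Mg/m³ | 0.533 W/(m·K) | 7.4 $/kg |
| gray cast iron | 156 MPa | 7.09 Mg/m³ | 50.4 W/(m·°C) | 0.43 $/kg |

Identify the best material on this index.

borosilicate glass

Screen on constraints: k ≥ 0.812 W/(m·K); cost ≤ 6.6 $/kg. Survivors: borosilicate glass, gray cast iron.
Normalizing units and computing the index:
  borosilicate glass: σ_y = 57.90 MPa, ρ = 2250 kg/m³
  gray cast iron: σ_y = 156.0 MPa, ρ = 7090 kg/m³
  borosilicate glass: M = 3.38×10⁻³
  gray cast iron: M = 1.76×10⁻³
Highest index: borosilicate glass.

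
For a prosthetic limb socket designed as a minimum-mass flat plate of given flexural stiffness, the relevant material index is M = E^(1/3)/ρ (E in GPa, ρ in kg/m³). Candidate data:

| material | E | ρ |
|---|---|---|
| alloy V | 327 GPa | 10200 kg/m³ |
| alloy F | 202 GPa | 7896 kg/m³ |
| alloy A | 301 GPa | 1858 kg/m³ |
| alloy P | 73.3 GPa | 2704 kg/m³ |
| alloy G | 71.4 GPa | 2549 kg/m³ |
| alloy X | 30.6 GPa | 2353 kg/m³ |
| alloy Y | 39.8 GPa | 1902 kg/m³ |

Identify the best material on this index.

alloy A

Computing M directly (units already consistent):
  alloy A: M = 3.61×10⁻³
  alloy Y: M = 1.80×10⁻³
  alloy G: M = 1.63×10⁻³
  alloy P: M = 1.55×10⁻³
  alloy X: M = 1.33×10⁻³
  alloy F: M = 0.743×10⁻³
  alloy V: M = 0.675×10⁻³
The maximum is for alloy A.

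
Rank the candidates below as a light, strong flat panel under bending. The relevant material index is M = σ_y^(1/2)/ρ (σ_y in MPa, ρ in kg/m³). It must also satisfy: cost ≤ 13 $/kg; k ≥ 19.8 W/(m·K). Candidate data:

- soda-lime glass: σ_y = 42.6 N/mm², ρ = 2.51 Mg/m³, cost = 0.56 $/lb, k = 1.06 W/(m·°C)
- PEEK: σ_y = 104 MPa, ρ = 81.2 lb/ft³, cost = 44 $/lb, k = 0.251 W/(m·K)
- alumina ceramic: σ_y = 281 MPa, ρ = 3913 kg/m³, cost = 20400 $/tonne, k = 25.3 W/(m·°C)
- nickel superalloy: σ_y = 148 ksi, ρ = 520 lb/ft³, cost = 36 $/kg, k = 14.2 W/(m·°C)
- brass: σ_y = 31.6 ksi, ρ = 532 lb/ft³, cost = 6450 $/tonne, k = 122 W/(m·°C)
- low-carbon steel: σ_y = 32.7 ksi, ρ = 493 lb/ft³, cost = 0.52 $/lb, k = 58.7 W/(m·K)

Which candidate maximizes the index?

Screen on constraints: cost ≤ 13 $/kg; k ≥ 19.8 W/(m·K). Survivors: brass, low-carbon steel.
In SI units:
  brass: σ_y = 217.9 MPa, ρ = 8522 kg/m³
  low-carbon steel: σ_y = 225.5 MPa, ρ = 7897 kg/m³
  low-carbon steel: M = 1.90×10⁻³
  brass: M = 1.73×10⁻³
Highest index: low-carbon steel.

low-carbon steel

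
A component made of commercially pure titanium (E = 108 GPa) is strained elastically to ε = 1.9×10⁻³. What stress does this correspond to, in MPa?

σ = E·ε = 108000 MPa × 1.9×10⁻³ = 205 MPa.

205 MPa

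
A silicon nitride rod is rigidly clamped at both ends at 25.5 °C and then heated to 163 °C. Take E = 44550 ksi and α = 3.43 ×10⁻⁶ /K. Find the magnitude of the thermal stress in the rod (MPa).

145 MPa

E = 44550 ksi = 307.2 GPa.
ΔT = 137.5 K. Constrained thermal stress σ = E·α·ΔT = 307.2×10³ MPa × 3.43×10⁻⁶ × 137.5 = 145 MPa (compressive).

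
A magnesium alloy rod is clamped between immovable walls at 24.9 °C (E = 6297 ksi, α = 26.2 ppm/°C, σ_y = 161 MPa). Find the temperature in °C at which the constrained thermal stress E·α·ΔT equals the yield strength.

166 °C

E = 6297 ksi = 43.42 GPa.
E·α·ΔT = 161.0 MPa ⇒ ΔT = 161.0 / (43.42×10³ × 26.2×10⁻⁶) = 141.5 K.
T = 24.9 + 141.5 = 166.4 °C.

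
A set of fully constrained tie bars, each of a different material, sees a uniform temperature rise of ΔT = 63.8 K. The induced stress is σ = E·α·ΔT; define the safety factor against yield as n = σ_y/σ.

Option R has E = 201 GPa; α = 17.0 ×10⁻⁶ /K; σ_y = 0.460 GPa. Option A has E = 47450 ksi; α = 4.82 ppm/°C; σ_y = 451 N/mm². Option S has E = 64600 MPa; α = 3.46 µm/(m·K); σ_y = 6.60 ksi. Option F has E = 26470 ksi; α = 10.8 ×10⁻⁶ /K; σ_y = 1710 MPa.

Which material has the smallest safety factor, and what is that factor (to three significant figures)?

With everything in SI (GPa, ×10⁻⁶/K, MPa):
  option R: E = 201.0, α = 17.0, σ_y = 460.0 → σ = 218 MPa, n = 2.11
  option A: E = 327.2, α = 4.82, σ_y = 451.0 → σ = 101 MPa, n = 4.48
  option S: E = 64.60, α = 3.46, σ_y = 45.51 → σ = 14.3 MPa, n = 3.19
  option F: E = 182.5, α = 10.8, σ_y = 1710 → σ = 126 MPa, n = 13.6
Smallest n: option R with n = 2.11.

option R, n = 2.11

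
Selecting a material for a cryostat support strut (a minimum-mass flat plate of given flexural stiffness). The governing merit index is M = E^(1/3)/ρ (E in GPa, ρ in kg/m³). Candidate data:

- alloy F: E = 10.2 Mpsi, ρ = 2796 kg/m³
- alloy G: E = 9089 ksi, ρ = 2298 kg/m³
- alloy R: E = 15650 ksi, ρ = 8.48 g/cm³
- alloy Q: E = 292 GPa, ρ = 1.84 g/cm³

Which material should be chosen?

Putting every candidate on a common basis:
  alloy F: E = 70.33 GPa, ρ = 2796 kg/m³
  alloy G: E = 62.67 GPa, ρ = 2298 kg/m³
  alloy R: E = 107.9 GPa, ρ = 8480 kg/m³
  alloy Q: E = 292.0 GPa, ρ = 1840 kg/m³
  alloy Q: M = 3.61×10⁻³
  alloy G: M = 1.73×10⁻³
  alloy F: M = 1.48×10⁻³
  alloy R: M = 0.561×10⁻³
Alloy Q ranks first.

alloy Q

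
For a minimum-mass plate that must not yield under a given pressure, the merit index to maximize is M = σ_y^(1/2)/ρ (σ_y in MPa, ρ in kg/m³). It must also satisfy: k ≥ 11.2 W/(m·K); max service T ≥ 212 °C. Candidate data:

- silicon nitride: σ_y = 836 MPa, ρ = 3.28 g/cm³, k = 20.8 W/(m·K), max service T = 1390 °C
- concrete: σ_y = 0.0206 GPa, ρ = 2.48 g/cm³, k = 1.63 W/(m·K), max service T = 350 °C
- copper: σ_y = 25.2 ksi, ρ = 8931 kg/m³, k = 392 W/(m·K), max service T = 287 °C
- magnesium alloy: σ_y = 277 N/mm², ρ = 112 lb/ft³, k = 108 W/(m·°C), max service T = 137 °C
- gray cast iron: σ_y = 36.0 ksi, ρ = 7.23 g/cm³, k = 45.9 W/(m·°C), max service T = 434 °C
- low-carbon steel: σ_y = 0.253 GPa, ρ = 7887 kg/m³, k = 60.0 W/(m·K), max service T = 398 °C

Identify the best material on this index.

Screen on constraints: k ≥ 11.2 W/(m·K); max service T ≥ 212 °C. Survivors: silicon nitride, copper, gray cast iron, low-carbon steel.
Normalizing units and computing the index:
  silicon nitride: σ_y = 836.0 MPa, ρ = 3280 kg/m³
  copper: σ_y = 173.7 MPa, ρ = 8931 kg/m³
  gray cast iron: σ_y = 248.2 MPa, ρ = 7230 kg/m³
  low-carbon steel: σ_y = 253.0 MPa, ρ = 7887 kg/m³
  silicon nitride: M = 8.82×10⁻³
  gray cast iron: M = 2.18×10⁻³
  low-carbon steel: M = 2.02×10⁻³
  copper: M = 1.48×10⁻³
Silicon nitride has the largest M.

silicon nitride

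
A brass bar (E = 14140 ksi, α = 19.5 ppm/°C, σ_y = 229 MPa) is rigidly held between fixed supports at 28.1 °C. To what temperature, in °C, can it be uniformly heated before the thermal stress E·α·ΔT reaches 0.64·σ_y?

105 °C

E = 14140 ksi = 97.49 GPa.
E·α·ΔT = 146.6 MPa ⇒ ΔT = 146.6 / (97.49×10³ × 19.5×10⁻⁶) = 77.09 K.
T = 28.1 + 77.09 = 105.2 °C.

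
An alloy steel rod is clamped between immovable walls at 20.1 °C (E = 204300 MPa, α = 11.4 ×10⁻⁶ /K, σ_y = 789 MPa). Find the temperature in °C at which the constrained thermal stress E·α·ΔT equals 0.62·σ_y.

230 °C

E = 204300 MPa = 204.3 GPa.
E·α·ΔT = 489.2 MPa ⇒ ΔT = 489.2 / (204.3×10³ × 11.4×10⁻⁶) = 210.0 K.
T = 20.1 + 210.0 = 230.1 °C.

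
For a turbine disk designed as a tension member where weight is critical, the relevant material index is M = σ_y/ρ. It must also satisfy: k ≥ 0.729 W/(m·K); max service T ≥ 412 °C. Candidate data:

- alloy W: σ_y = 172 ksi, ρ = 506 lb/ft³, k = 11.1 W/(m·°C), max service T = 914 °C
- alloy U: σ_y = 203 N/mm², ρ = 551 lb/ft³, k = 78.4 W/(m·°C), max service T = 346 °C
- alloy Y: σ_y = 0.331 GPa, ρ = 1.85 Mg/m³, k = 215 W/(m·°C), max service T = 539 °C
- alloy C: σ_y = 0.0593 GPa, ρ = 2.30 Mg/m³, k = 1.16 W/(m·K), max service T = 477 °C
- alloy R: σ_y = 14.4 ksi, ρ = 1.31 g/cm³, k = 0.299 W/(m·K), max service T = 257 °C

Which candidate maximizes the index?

Screen on constraints: k ≥ 0.729 W/(m·K); max service T ≥ 412 °C. Survivors: alloy W, alloy Y, alloy C.
In SI units:
  alloy W: σ_y = 1186 MPa, ρ = 8105 kg/m³
  alloy Y: σ_y = 331.0 MPa, ρ = 1850 kg/m³
  alloy C: σ_y = 59.30 MPa, ρ = 2300 kg/m³
  alloy Y: M = 179 kN·m/kg
  alloy W: M = 146 kN·m/kg
  alloy C: M = 25.8 kN·m/kg
Alloy Y has the largest M.

alloy Y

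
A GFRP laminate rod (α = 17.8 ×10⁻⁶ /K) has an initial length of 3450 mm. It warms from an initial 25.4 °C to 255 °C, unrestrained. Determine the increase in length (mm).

14.1 mm

ΔT = 255 − 25.4 = 229.6 K.
ΔL = α·L₀·ΔT = 17.8×10⁻⁶ × 3450 mm × 229.6 K = 14.1 mm.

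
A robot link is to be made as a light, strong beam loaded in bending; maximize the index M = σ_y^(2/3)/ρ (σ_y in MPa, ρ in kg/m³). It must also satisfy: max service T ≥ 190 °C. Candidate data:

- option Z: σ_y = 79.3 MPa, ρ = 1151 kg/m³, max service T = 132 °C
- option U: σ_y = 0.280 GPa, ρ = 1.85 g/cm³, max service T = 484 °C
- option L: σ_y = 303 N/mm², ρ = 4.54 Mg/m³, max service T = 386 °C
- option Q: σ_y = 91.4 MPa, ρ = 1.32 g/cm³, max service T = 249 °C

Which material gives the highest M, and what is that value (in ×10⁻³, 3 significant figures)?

Screen on constraints: max service T ≥ 190 °C. Survivors: option U, option L, option Q.
Normalizing units and computing the index:
  option U: σ_y = 280.0 MPa, ρ = 1850 kg/m³
  option L: σ_y = 303.0 MPa, ρ = 4540 kg/m³
  option Q: σ_y = 91.40 MPa, ρ = 1320 kg/m³
  option U: M = 23.1×10⁻³
  option Q: M = 15.4×10⁻³
  option L: M = 9.94×10⁻³
Highest index: option U.

option U, M = 23.1×10⁻³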